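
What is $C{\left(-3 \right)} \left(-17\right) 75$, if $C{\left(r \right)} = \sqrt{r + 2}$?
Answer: $- 1275 i \approx - 1275.0 i$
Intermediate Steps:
$C{\left(r \right)} = \sqrt{2 + r}$
$C{\left(-3 \right)} \left(-17\right) 75 = \sqrt{2 - 3} \left(-17\right) 75 = \sqrt{-1} \left(-17\right) 75 = i \left(-17\right) 75 = - 17 i 75 = - 1275 i$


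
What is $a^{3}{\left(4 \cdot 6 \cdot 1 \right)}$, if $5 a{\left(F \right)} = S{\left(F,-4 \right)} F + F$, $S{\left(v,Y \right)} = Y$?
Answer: $- \frac{373248}{125} \approx -2986.0$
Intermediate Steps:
$a{\left(F \right)} = - \frac{3 F}{5}$ ($a{\left(F \right)} = \frac{- 4 F + F}{5} = \frac{\left(-3\right) F}{5} = - \frac{3 F}{5}$)
$a^{3}{\left(4 \cdot 6 \cdot 1 \right)} = \left(- \frac{3 \cdot 4 \cdot 6 \cdot 1}{5}\right)^{3} = \left(- \frac{3 \cdot 24 \cdot 1}{5}\right)^{3} = \left(\left(- \frac{3}{5}\right) 24\right)^{3} = \left(- \frac{72}{5}\right)^{3} = - \frac{373248}{125}$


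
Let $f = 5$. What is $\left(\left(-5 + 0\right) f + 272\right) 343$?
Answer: $84721$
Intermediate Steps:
$\left(\left(-5 + 0\right) f + 272\right) 343 = \left(\left(-5 + 0\right) 5 + 272\right) 343 = \left(\left(-5\right) 5 + 272\right) 343 = \left(-25 + 272\right) 343 = 247 \cdot 343 = 84721$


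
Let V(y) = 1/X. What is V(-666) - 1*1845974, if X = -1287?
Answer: -2375768539/1287 ≈ -1.8460e+6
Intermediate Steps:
V(y) = -1/1287 (V(y) = 1/(-1287) = -1/1287)
V(-666) - 1*1845974 = -1/1287 - 1*1845974 = -1/1287 - 1845974 = -2375768539/1287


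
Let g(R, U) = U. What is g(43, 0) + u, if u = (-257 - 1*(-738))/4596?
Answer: 481/4596 ≈ 0.10466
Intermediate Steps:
u = 481/4596 (u = (-257 + 738)*(1/4596) = 481*(1/4596) = 481/4596 ≈ 0.10466)
g(43, 0) + u = 0 + 481/4596 = 481/4596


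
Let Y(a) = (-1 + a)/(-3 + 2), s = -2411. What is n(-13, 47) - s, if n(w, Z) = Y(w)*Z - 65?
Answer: 3004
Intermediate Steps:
Y(a) = 1 - a (Y(a) = (-1 + a)/(-1) = (-1 + a)*(-1) = 1 - a)
n(w, Z) = -65 + Z*(1 - w) (n(w, Z) = (1 - w)*Z - 65 = Z*(1 - w) - 65 = -65 + Z*(1 - w))
n(-13, 47) - s = (-65 + 47 - 1*47*(-13)) - 1*(-2411) = (-65 + 47 + 611) + 2411 = 593 + 2411 = 3004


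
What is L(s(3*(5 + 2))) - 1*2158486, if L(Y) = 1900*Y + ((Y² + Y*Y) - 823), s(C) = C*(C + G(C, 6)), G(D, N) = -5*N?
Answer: -2446967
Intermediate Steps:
s(C) = C*(-30 + C) (s(C) = C*(C - 5*6) = C*(C - 30) = C*(-30 + C))
L(Y) = -823 + 2*Y² + 1900*Y (L(Y) = 1900*Y + ((Y² + Y²) - 823) = 1900*Y + (2*Y² - 823) = 1900*Y + (-823 + 2*Y²) = -823 + 2*Y² + 1900*Y)
L(s(3*(5 + 2))) - 1*2158486 = (-823 + 2*((3*(5 + 2))*(-30 + 3*(5 + 2)))² + 1900*((3*(5 + 2))*(-30 + 3*(5 + 2)))) - 1*2158486 = (-823 + 2*((3*7)*(-30 + 3*7))² + 1900*((3*7)*(-30 + 3*7))) - 2158486 = (-823 + 2*(21*(-30 + 21))² + 1900*(21*(-30 + 21))) - 2158486 = (-823 + 2*(21*(-9))² + 1900*(21*(-9))) - 2158486 = (-823 + 2*(-189)² + 1900*(-189)) - 2158486 = (-823 + 2*35721 - 359100) - 2158486 = (-823 + 71442 - 359100) - 2158486 = -288481 - 2158486 = -2446967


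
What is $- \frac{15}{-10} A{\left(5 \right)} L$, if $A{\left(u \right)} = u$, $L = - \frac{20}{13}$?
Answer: $- \frac{150}{13} \approx -11.538$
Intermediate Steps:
$L = - \frac{20}{13}$ ($L = \left(-20\right) \frac{1}{13} = - \frac{20}{13} \approx -1.5385$)
$- \frac{15}{-10} A{\left(5 \right)} L = - \frac{15}{-10} \cdot 5 \left(- \frac{20}{13}\right) = \left(-15\right) \left(- \frac{1}{10}\right) 5 \left(- \frac{20}{13}\right) = \frac{3}{2} \cdot 5 \left(- \frac{20}{13}\right) = \frac{15}{2} \left(- \frac{20}{13}\right) = - \frac{150}{13}$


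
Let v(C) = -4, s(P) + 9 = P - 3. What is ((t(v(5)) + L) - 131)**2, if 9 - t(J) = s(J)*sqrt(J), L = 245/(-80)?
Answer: 3741857/256 - 8004*I ≈ 14617.0 - 8004.0*I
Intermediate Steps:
L = -49/16 (L = 245*(-1/80) = -49/16 ≈ -3.0625)
s(P) = -12 + P (s(P) = -9 + (P - 3) = -9 + (-3 + P) = -12 + P)
t(J) = 9 - sqrt(J)*(-12 + J) (t(J) = 9 - (-12 + J)*sqrt(J) = 9 - sqrt(J)*(-12 + J))
((t(v(5)) + L) - 131)**2 = (((9 + sqrt(-4)*(12 - 1*(-4))) - 49/16) - 131)**2 = (((9 + (2*I)*(12 + 4)) - 49/16) - 131)**2 = (((9 + (2*I)*16) - 49/16) - 131)**2 = (((9 + 32*I) - 49/16) - 131)**2 = ((95/16 + 32*I) - 131)**2 = (-2001/16 + 32*I)**2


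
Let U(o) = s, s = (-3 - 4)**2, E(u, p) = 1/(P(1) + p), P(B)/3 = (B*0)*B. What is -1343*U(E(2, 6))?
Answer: -65807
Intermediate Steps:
P(B) = 0 (P(B) = 3*((B*0)*B) = 3*(0*B) = 3*0 = 0)
E(u, p) = 1/p (E(u, p) = 1/(0 + p) = 1/p)
s = 49 (s = (-7)**2 = 49)
U(o) = 49
-1343*U(E(2, 6)) = -1343*49 = -65807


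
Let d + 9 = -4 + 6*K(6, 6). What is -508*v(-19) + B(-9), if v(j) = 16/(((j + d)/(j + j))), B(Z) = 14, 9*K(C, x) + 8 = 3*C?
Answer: -12178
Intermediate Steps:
K(C, x) = -8/9 + C/3 (K(C, x) = -8/9 + (3*C)/9 = -8/9 + C/3)
d = -19/3 (d = -9 + (-4 + 6*(-8/9 + (⅓)*6)) = -9 + (-4 + 6*(-8/9 + 2)) = -9 + (-4 + 6*(10/9)) = -9 + (-4 + 20/3) = -9 + 8/3 = -19/3 ≈ -6.3333)
v(j) = 32*j/(-19/3 + j) (v(j) = 16/(((j - 19/3)/(j + j))) = 16/(((-19/3 + j)/((2*j)))) = 16/(((-19/3 + j)*(1/(2*j)))) = 16/(((-19/3 + j)/(2*j))) = 16*(2*j/(-19/3 + j)) = 32*j/(-19/3 + j))
-508*v(-19) + B(-9) = -48768*(-19)/(-19 + 3*(-19)) + 14 = -48768*(-19)/(-19 - 57) + 14 = -48768*(-19)/(-76) + 14 = -48768*(-19)*(-1)/76 + 14 = -508*24 + 14 = -12192 + 14 = -12178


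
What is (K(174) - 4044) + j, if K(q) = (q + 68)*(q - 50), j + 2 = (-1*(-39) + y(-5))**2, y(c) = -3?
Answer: 27258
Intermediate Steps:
j = 1294 (j = -2 + (-1*(-39) - 3)**2 = -2 + (39 - 3)**2 = -2 + 36**2 = -2 + 1296 = 1294)
K(q) = (-50 + q)*(68 + q) (K(q) = (68 + q)*(-50 + q) = (-50 + q)*(68 + q))
(K(174) - 4044) + j = ((-3400 + 174**2 + 18*174) - 4044) + 1294 = ((-3400 + 30276 + 3132) - 4044) + 1294 = (30008 - 4044) + 1294 = 25964 + 1294 = 27258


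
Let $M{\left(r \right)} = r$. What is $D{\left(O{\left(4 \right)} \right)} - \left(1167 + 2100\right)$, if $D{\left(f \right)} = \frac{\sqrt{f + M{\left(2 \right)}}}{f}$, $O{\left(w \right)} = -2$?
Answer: $-3267$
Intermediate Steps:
$D{\left(f \right)} = \frac{\sqrt{2 + f}}{f}$ ($D{\left(f \right)} = \frac{\sqrt{f + 2}}{f} = \frac{\sqrt{2 + f}}{f}$)
$D{\left(O{\left(4 \right)} \right)} - \left(1167 + 2100\right) = \frac{\sqrt{2 - 2}}{-2} - \left(1167 + 2100\right) = - \frac{\sqrt{0}}{2} - 3267 = \left(- \frac{1}{2}\right) 0 - 3267 = 0 - 3267 = -3267$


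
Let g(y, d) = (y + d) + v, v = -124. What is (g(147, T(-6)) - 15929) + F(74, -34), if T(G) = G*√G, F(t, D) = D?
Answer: -15940 - 6*I*√6 ≈ -15940.0 - 14.697*I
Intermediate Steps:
T(G) = G^(3/2)
g(y, d) = -124 + d + y (g(y, d) = (y + d) - 124 = (d + y) - 124 = -124 + d + y)
(g(147, T(-6)) - 15929) + F(74, -34) = ((-124 + (-6)^(3/2) + 147) - 15929) - 34 = ((-124 - 6*I*√6 + 147) - 15929) - 34 = ((23 - 6*I*√6) - 15929) - 34 = (-15906 - 6*I*√6) - 34 = -15940 - 6*I*√6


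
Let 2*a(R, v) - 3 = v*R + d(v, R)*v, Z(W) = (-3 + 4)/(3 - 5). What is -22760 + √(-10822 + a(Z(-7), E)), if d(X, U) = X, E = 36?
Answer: -22760 + I*√40726/2 ≈ -22760.0 + 100.9*I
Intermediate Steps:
Z(W) = -½ (Z(W) = 1/(-2) = 1*(-½) = -½)
a(R, v) = 3/2 + v²/2 + R*v/2 (a(R, v) = 3/2 + (v*R + v*v)/2 = 3/2 + (R*v + v²)/2 = 3/2 + (v² + R*v)/2 = 3/2 + (v²/2 + R*v/2) = 3/2 + v²/2 + R*v/2)
-22760 + √(-10822 + a(Z(-7), E)) = -22760 + √(-10822 + (3/2 + (½)*36² + (½)*(-½)*36)) = -22760 + √(-10822 + (3/2 + (½)*1296 - 9)) = -22760 + √(-10822 + (3/2 + 648 - 9)) = -22760 + √(-10822 + 1281/2) = -22760 + √(-20363/2) = -22760 + I*√40726/2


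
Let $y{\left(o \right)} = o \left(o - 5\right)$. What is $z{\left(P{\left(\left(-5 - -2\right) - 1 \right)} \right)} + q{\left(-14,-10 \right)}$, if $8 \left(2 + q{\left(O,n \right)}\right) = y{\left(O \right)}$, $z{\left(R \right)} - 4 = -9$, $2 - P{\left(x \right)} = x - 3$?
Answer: $\frac{105}{4} \approx 26.25$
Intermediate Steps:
$P{\left(x \right)} = 5 - x$ ($P{\left(x \right)} = 2 - \left(x - 3\right) = 2 - \left(-3 + x\right) = 5 - x$)
$y{\left(o \right)} = o \left(-5 + o\right)$
$z{\left(R \right)} = -5$ ($z{\left(R \right)} = 4 - 9 = -5$)
$q{\left(O,n \right)} = -2 + \frac{O \left(-5 + O\right)}{8}$
$z{\left(P{\left(\left(-5 - -2\right) - 1 \right)} \right)} + q{\left(-14,-10 \right)} = -5 - \left(2 + \frac{7 \left(-5 - 14\right)}{4}\right) = -5 - \left(2 + \frac{7}{4} \left(-19\right)\right) = -5 + \left(-2 + \frac{133}{4}\right) = -5 + \frac{125}{4} = \frac{105}{4}$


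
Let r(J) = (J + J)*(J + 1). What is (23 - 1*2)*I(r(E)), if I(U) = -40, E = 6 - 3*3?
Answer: -840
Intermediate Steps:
E = -3 (E = 6 - 9 = -3)
r(J) = 2*J*(1 + J) (r(J) = (2*J)*(1 + J) = 2*J*(1 + J))
(23 - 1*2)*I(r(E)) = (23 - 1*2)*(-40) = (23 - 2)*(-40) = 21*(-40) = -840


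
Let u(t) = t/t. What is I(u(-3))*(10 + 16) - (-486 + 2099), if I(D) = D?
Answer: -1587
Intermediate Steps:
u(t) = 1
I(u(-3))*(10 + 16) - (-486 + 2099) = 1*(10 + 16) - (-486 + 2099) = 1*26 - 1*1613 = 26 - 1613 = -1587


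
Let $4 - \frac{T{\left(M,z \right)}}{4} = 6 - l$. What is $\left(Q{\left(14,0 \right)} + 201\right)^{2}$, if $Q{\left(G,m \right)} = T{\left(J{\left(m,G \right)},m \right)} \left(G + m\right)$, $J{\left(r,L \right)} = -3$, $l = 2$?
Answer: $40401$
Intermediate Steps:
$T{\left(M,z \right)} = 0$ ($T{\left(M,z \right)} = 16 - 4 \left(6 - 2\right) = 16 - 16 = 0$)
$Q{\left(G,m \right)} = 0$ ($Q{\left(G,m \right)} = 0 \left(G + m\right) = 0$)
$\left(Q{\left(14,0 \right)} + 201\right)^{2} = \left(0 + 201\right)^{2} = 201^{2} = 40401$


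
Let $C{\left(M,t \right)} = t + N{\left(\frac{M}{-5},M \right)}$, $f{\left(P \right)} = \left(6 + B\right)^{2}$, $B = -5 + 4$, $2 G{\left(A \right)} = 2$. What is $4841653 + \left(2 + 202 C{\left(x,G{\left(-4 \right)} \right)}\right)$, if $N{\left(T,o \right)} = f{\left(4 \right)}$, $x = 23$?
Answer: $4846907$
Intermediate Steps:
$G{\left(A \right)} = 1$ ($G{\left(A \right)} = \frac{1}{2} \cdot 2 = 1$)
$B = -1$
$f{\left(P \right)} = 25$ ($f{\left(P \right)} = \left(6 - 1\right)^{2} = 5^{2} = 25$)
$N{\left(T,o \right)} = 25$
$C{\left(M,t \right)} = 25 + t$ ($C{\left(M,t \right)} = t + 25 = 25 + t$)
$4841653 + \left(2 + 202 C{\left(x,G{\left(-4 \right)} \right)}\right) = 4841653 + \left(2 + 202 \left(25 + 1\right)\right) = 4841653 + \left(2 + 202 \cdot 26\right) = 4841653 + \left(2 + 5252\right) = 4841653 + 5254 = 4846907$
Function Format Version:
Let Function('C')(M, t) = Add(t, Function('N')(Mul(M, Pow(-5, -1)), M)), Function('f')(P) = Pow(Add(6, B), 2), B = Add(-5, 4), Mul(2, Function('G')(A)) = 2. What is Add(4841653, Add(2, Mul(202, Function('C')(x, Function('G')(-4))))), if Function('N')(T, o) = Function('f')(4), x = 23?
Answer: 4846907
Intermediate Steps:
Function('G')(A) = 1 (Function('G')(A) = Mul(Rational(1, 2), 2) = 1)
B = -1
Function('f')(P) = 25 (Function('f')(P) = Pow(Add(6, -1), 2) = Pow(5, 2) = 25)
Function('N')(T, o) = 25
Function('C')(M, t) = Add(25, t) (Function('C')(M, t) = Add(t, 25) = Add(25, t))
Add(4841653, Add(2, Mul(202, Function('C')(x, Function('G')(-4))))) = Add(4841653, Add(2, Mul(202, Add(25, 1)))) = Add(4841653, Add(2, Mul(202, 26))) = Add(4841653, Add(2, 5252)) = Add(4841653, 5254) = 4846907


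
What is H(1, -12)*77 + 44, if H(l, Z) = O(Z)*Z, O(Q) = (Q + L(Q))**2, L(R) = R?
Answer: -532180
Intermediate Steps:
O(Q) = 4*Q**2 (O(Q) = (Q + Q)**2 = (2*Q)**2 = 4*Q**2)
H(l, Z) = 4*Z**3 (H(l, Z) = (4*Z**2)*Z = 4*Z**3)
H(1, -12)*77 + 44 = (4*(-12)**3)*77 + 44 = (4*(-1728))*77 + 44 = -6912*77 + 44 = -532224 + 44 = -532180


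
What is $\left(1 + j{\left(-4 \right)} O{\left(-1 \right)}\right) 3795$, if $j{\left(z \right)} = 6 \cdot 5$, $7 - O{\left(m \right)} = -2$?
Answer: $1028445$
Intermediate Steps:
$O{\left(m \right)} = 9$ ($O{\left(m \right)} = 7 - -2 = 7 + 2 = 9$)
$j{\left(z \right)} = 30$
$\left(1 + j{\left(-4 \right)} O{\left(-1 \right)}\right) 3795 = \left(1 + 30 \cdot 9\right) 3795 = \left(1 + 270\right) 3795 = 271 \cdot 3795 = 1028445$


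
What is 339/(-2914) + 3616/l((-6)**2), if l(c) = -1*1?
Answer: -10537363/2914 ≈ -3616.1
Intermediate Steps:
l(c) = -1
339/(-2914) + 3616/l((-6)**2) = 339/(-2914) + 3616/(-1) = 339*(-1/2914) + 3616*(-1) = -339/2914 - 3616 = -10537363/2914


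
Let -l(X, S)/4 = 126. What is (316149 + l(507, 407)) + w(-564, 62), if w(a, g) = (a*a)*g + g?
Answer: 20037659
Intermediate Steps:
w(a, g) = g + g*a² (w(a, g) = a²*g + g = g*a² + g = g + g*a²)
l(X, S) = -504 (l(X, S) = -4*126 = -504)
(316149 + l(507, 407)) + w(-564, 62) = (316149 - 504) + 62*(1 + (-564)²) = 315645 + 62*(1 + 318096) = 315645 + 62*318097 = 315645 + 19722014 = 20037659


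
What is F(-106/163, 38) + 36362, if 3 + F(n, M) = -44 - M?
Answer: 36277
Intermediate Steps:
F(n, M) = -47 - M (F(n, M) = -3 + (-44 - M) = -47 - M)
F(-106/163, 38) + 36362 = (-47 - 1*38) + 36362 = (-47 - 38) + 36362 = -85 + 36362 = 36277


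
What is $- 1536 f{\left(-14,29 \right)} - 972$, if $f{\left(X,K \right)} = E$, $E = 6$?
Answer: $-10188$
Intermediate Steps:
$f{\left(X,K \right)} = 6$
$- 1536 f{\left(-14,29 \right)} - 972 = \left(-1536\right) 6 - 972 = -9216 - 972 = -10188$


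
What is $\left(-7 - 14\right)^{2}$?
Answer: $441$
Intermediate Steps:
$\left(-7 - 14\right)^{2} = \left(-21\right)^{2} = 441$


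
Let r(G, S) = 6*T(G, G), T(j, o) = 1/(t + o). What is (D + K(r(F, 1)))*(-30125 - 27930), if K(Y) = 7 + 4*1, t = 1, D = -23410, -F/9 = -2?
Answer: 1358428945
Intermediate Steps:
F = 18 (F = -9*(-2) = 18)
T(j, o) = 1/(1 + o)
r(G, S) = 6/(1 + G)
K(Y) = 11 (K(Y) = 7 + 4 = 11)
(D + K(r(F, 1)))*(-30125 - 27930) = (-23410 + 11)*(-30125 - 27930) = -23399*(-58055) = 1358428945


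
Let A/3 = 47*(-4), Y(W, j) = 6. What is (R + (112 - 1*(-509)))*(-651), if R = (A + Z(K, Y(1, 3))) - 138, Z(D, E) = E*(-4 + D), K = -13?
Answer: 119133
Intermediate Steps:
A = -564 (A = 3*(47*(-4)) = 3*(-188) = -564)
R = -804 (R = (-564 + 6*(-4 - 13)) - 138 = (-564 + 6*(-17)) - 138 = (-564 - 102) - 138 = -666 - 138 = -804)
(R + (112 - 1*(-509)))*(-651) = (-804 + (112 - 1*(-509)))*(-651) = (-804 + (112 + 509))*(-651) = (-804 + 621)*(-651) = -183*(-651) = 119133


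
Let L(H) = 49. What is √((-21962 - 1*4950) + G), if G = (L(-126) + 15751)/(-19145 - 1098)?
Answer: 6*I*√306341489058/20243 ≈ 164.05*I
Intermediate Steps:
G = -15800/20243 (G = (49 + 15751)/(-19145 - 1098) = 15800/(-20243) = 15800*(-1/20243) = -15800/20243 ≈ -0.78052)
√((-21962 - 1*4950) + G) = √((-21962 - 1*4950) - 15800/20243) = √((-21962 - 4950) - 15800/20243) = √(-26912 - 15800/20243) = √(-544795416/20243) = 6*I*√306341489058/20243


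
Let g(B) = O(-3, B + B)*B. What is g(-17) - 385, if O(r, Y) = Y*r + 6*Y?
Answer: 1349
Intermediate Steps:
O(r, Y) = 6*Y + Y*r
g(B) = 6*B² (g(B) = ((B + B)*(6 - 3))*B = ((2*B)*3)*B = (6*B)*B = 6*B²)
g(-17) - 385 = 6*(-17)² - 385 = 6*289 - 385 = 1734 - 385 = 1349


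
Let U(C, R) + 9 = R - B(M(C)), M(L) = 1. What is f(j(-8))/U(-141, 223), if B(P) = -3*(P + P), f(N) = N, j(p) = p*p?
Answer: 16/55 ≈ 0.29091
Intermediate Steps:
j(p) = p²
B(P) = -6*P
U(C, R) = -3 + R (U(C, R) = -9 + (R - (-6)) = -9 + (R - 1*(-6)) = -9 + (R + 6) = -9 + (6 + R) = -3 + R)
f(j(-8))/U(-141, 223) = (-8)²/(-3 + 223) = 64/220 = 64*(1/220) = 16/55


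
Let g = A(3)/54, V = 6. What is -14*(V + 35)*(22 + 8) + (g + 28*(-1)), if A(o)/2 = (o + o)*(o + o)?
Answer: -51740/3 ≈ -17247.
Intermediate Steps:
A(o) = 8*o² (A(o) = 2*((o + o)*(o + o)) = 2*((2*o)*(2*o)) = 2*(4*o²) = 8*o²)
g = 4/3 (g = (8*3²)/54 = (8*9)*(1/54) = 72*(1/54) = 4/3 ≈ 1.3333)
-14*(V + 35)*(22 + 8) + (g + 28*(-1)) = -14*(6 + 35)*(22 + 8) + (4/3 + 28*(-1)) = -574*30 + (4/3 - 28) = -14*1230 - 80/3 = -17220 - 80/3 = -51740/3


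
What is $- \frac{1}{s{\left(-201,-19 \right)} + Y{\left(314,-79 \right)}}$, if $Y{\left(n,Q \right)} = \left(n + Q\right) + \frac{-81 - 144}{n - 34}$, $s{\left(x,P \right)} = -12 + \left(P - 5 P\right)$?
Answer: $- \frac{56}{16699} \approx -0.0033535$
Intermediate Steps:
$s{\left(x,P \right)} = -12 - 4 P$
$Y{\left(n,Q \right)} = Q + n - \frac{225}{-34 + n}$ ($Y{\left(n,Q \right)} = \left(Q + n\right) - \frac{225}{-34 + n} = Q + n - \frac{225}{-34 + n}$)
$- \frac{1}{s{\left(-201,-19 \right)} + Y{\left(314,-79 \right)}} = - \frac{1}{\left(-12 - -76\right) + \frac{-225 + 314^{2} - -2686 - 10676 - 24806}{-34 + 314}} = - \frac{1}{\left(-12 + 76\right) + \frac{-225 + 98596 + 2686 - 10676 - 24806}{280}} = - \frac{1}{64 + \frac{1}{280} \cdot 65575} = - \frac{1}{64 + \frac{13115}{56}} = - \frac{1}{\frac{16699}{56}} = \left(-1\right) \frac{56}{16699} = - \frac{56}{16699}$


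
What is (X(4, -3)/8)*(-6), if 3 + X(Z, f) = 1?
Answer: 3/2 ≈ 1.5000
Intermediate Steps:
X(Z, f) = -2 (X(Z, f) = -3 + 1 = -2)
(X(4, -3)/8)*(-6) = -2/8*(-6) = -2*⅛*(-6) = -¼*(-6) = 3/2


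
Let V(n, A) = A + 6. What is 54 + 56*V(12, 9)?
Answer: 894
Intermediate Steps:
V(n, A) = 6 + A
54 + 56*V(12, 9) = 54 + 56*(6 + 9) = 54 + 56*15 = 54 + 840 = 894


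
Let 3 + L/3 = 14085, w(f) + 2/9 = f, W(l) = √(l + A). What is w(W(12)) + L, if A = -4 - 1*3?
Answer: 380212/9 + √5 ≈ 42248.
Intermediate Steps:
A = -7 (A = -4 - 3 = -7)
W(l) = √(-7 + l) (W(l) = √(l - 7) = √(-7 + l))
w(f) = -2/9 + f
L = 42246 (L = -9 + 3*14085 = -9 + 42255 = 42246)
w(W(12)) + L = (-2/9 + √(-7 + 12)) + 42246 = (-2/9 + √5) + 42246 = 380212/9 + √5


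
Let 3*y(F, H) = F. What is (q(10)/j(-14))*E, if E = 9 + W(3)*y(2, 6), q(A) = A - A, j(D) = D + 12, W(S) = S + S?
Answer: 0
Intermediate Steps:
y(F, H) = F/3
W(S) = 2*S
j(D) = 12 + D
q(A) = 0
E = 13 (E = 9 + (2*3)*((⅓)*2) = 9 + 6*(⅔) = 9 + 4 = 13)
(q(10)/j(-14))*E = (0/(12 - 14))*13 = (0/(-2))*13 = (0*(-½))*13 = 0*13 = 0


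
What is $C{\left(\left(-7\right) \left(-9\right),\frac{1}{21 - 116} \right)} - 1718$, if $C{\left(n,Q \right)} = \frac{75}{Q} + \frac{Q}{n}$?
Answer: $- \frac{52925356}{5985} \approx -8843.0$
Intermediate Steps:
$C{\left(\left(-7\right) \left(-9\right),\frac{1}{21 - 116} \right)} - 1718 = \left(\frac{75}{\frac{1}{21 - 116}} + \frac{1}{\left(21 - 116\right) \left(\left(-7\right) \left(-9\right)\right)}\right) - 1718 = \left(\frac{75}{\frac{1}{-95}} + \frac{1}{\left(-95\right) 63}\right) - 1718 = \left(\frac{75}{- \frac{1}{95}} - \frac{1}{5985}\right) - 1718 = \left(75 \left(-95\right) - \frac{1}{5985}\right) - 1718 = \left(-7125 - \frac{1}{5985}\right) - 1718 = - \frac{42643126}{5985} - 1718 = - \frac{52925356}{5985}$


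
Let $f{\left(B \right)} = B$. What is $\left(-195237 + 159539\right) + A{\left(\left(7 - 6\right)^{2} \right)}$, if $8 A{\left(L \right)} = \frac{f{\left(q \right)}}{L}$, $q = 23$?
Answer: $- \frac{285561}{8} \approx -35695.0$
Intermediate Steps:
$A{\left(L \right)} = \frac{23}{8 L}$ ($A{\left(L \right)} = \frac{23 \frac{1}{L}}{8} = \frac{23}{8 L}$)
$\left(-195237 + 159539\right) + A{\left(\left(7 - 6\right)^{2} \right)} = \left(-195237 + 159539\right) + \frac{23}{8 \left(7 - 6\right)^{2}} = -35698 + \frac{23}{8 \cdot 1^{2}} = -35698 + \frac{23}{8 \cdot 1} = -35698 + \frac{23}{8} \cdot 1 = -35698 + \frac{23}{8} = - \frac{285561}{8}$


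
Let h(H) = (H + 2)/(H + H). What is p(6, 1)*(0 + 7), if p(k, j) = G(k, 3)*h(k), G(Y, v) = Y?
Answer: 28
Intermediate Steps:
h(H) = (2 + H)/(2*H) (h(H) = (2 + H)/((2*H)) = (2 + H)*(1/(2*H)) = (2 + H)/(2*H))
p(k, j) = 1 + k/2 (p(k, j) = k*((2 + k)/(2*k)) = 1 + k/2)
p(6, 1)*(0 + 7) = (1 + (1/2)*6)*(0 + 7) = (1 + 3)*7 = 4*7 = 28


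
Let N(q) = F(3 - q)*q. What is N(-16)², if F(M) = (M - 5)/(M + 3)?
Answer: 12544/121 ≈ 103.67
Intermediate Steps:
F(M) = (-5 + M)/(3 + M)
N(q) = q*(-2 - q)/(6 - q) (N(q) = ((-5 + (3 - q))/(3 + (3 - q)))*q = ((-2 - q)/(6 - q))*q = q*(-2 - q)/(6 - q))
N(-16)² = (-16*(2 - 16)/(-6 - 16))² = (-16*(-14)/(-22))² = (-16*(-1/22)*(-14))² = (-112/11)² = 12544/121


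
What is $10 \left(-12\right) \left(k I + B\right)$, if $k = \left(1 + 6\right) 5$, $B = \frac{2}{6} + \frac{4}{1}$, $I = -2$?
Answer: $7880$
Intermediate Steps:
$B = \frac{13}{3}$ ($B = 2 \cdot \frac{1}{6} + 4 \cdot 1 = \frac{1}{3} + 4 = \frac{13}{3} \approx 4.3333$)
$k = 35$ ($k = 7 \cdot 5 = 35$)
$10 \left(-12\right) \left(k I + B\right) = 10 \left(-12\right) \left(35 \left(-2\right) + \frac{13}{3}\right) = - 120 \left(-70 + \frac{13}{3}\right) = \left(-120\right) \left(- \frac{197}{3}\right) = 7880$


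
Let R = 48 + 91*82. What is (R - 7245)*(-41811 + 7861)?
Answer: -8996750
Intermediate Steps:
R = 7510 (R = 48 + 7462 = 7510)
(R - 7245)*(-41811 + 7861) = (7510 - 7245)*(-41811 + 7861) = 265*(-33950) = -8996750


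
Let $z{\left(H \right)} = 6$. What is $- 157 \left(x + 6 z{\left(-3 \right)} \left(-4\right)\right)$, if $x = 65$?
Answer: $12403$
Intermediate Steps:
$- 157 \left(x + 6 z{\left(-3 \right)} \left(-4\right)\right) = - 157 \left(65 + 6 \cdot 6 \left(-4\right)\right) = - 157 \left(65 + 36 \left(-4\right)\right) = - 157 \left(65 - 144\right) = \left(-157\right) \left(-79\right) = 12403$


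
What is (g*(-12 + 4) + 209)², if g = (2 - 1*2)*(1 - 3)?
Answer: 43681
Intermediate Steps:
g = 0 (g = (2 - 2)*(-2) = 0*(-2) = 0)
(g*(-12 + 4) + 209)² = (0*(-12 + 4) + 209)² = (0*(-8) + 209)² = (0 + 209)² = 209² = 43681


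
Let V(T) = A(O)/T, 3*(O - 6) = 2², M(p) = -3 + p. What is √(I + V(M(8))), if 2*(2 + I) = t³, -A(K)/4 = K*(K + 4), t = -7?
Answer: I*√215990/30 ≈ 15.492*I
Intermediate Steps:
O = 22/3 (O = 6 + (⅓)*2² = 6 + (⅓)*4 = 6 + 4/3 = 22/3 ≈ 7.3333)
A(K) = -4*K*(4 + K) (A(K) = -4*K*(K + 4) = -4*K*(4 + K))
V(T) = -2992/(9*T) (V(T) = (-4*22/3*(4 + 22/3))/T = (-4*22/3*34/3)/T = -2992/(9*T))
I = -347/2 (I = -2 + (½)*(-7)³ = -2 + (½)*(-343) = -2 - 343/2 = -347/2 ≈ -173.50)
√(I + V(M(8))) = √(-347/2 - 2992/(9*(-3 + 8))) = √(-347/2 - 2992/9/5) = √(-347/2 - 2992/9*⅕) = √(-347/2 - 2992/45) = √(-21599/90) = I*√215990/30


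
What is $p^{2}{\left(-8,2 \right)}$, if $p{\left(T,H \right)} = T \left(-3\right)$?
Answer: $576$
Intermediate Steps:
$p{\left(T,H \right)} = - 3 T$
$p^{2}{\left(-8,2 \right)} = \left(\left(-3\right) \left(-8\right)\right)^{2} = 24^{2} = 576$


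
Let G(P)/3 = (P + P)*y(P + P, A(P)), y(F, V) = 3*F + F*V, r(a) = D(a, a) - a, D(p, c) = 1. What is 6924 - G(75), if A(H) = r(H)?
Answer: 4799424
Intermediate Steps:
r(a) = 1 - a
A(H) = 1 - H
G(P) = 12*P**2*(4 - P) (G(P) = 3*((P + P)*((P + P)*(3 + (1 - P)))) = 3*((2*P)*((2*P)*(4 - P))) = 3*((2*P)*(2*P*(4 - P))) = 3*(4*P**2*(4 - P)) = 12*P**2*(4 - P))
6924 - G(75) = 6924 - 12*75**2*(4 - 1*75) = 6924 - 12*5625*(4 - 75) = 6924 - 12*5625*(-71) = 6924 - 1*(-4792500) = 6924 + 4792500 = 4799424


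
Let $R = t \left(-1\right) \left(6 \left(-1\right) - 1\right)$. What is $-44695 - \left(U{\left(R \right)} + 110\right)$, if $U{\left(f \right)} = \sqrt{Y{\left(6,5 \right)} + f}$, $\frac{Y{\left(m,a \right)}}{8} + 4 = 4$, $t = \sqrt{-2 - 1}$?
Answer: $-44805 - \sqrt[4]{3} \sqrt{7} \sqrt{i} \approx -44807.0 - 2.4622 i$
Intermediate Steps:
$t = i \sqrt{3}$ ($t = \sqrt{-3} = i \sqrt{3} \approx 1.732 i$)
$R = 7 i \sqrt{3}$ ($R = i \sqrt{3} \left(-1\right) \left(6 \left(-1\right) - 1\right) = - i \sqrt{3} \left(-6 - 1\right) = - i \sqrt{3} \left(-7\right) = 7 i \sqrt{3} \approx 12.124 i$)
$Y{\left(m,a \right)} = 0$ ($Y{\left(m,a \right)} = -32 + 8 \cdot 4 = -32 + 32 = 0$)
$U{\left(f \right)} = \sqrt{f}$ ($U{\left(f \right)} = \sqrt{0 + f} = \sqrt{f}$)
$-44695 - \left(U{\left(R \right)} + 110\right) = -44695 - \left(\sqrt{7 i \sqrt{3}} + 110\right) = -44695 - \left(\sqrt[4]{3} \sqrt{7} \sqrt{i} + 110\right) = -44695 - \left(110 + \sqrt[4]{3} \sqrt{7} \sqrt{i}\right) = -44805 - \sqrt[4]{3} \sqrt{7} \sqrt{i}$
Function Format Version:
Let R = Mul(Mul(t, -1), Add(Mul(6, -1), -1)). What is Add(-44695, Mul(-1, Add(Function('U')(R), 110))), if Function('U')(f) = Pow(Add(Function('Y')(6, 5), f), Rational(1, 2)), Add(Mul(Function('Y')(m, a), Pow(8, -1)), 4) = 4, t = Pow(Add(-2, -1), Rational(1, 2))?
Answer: Add(-44805, Mul(-1, Pow(3, Rational(1, 4)), Pow(7, Rational(1, 2)), Pow(I, Rational(1, 2)))) ≈ Add(-44807., Mul(-2.4622, I))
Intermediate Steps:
t = Mul(I, Pow(3, Rational(1, 2))) (t = Pow(-3, Rational(1, 2)) = Mul(I, Pow(3, Rational(1, 2))) ≈ Mul(1.7320, I))
R = Mul(7, I, Pow(3, Rational(1, 2))) (R = Mul(Mul(Mul(I, Pow(3, Rational(1, 2))), -1), Add(Mul(6, -1), -1)) = Mul(Mul(-1, I, Pow(3, Rational(1, 2))), Add(-6, -1)) = Mul(Mul(-1, I, Pow(3, Rational(1, 2))), -7) = Mul(7, I, Pow(3, Rational(1, 2))) ≈ Mul(12.124, I))
Function('Y')(m, a) = 0 (Function('Y')(m, a) = Add(-32, Mul(8, 4)) = Add(-32, 32) = 0)
Function('U')(f) = Pow(f, Rational(1, 2)) (Function('U')(f) = Pow(Add(0, f), Rational(1, 2)) = Pow(f, Rational(1, 2)))
Add(-44695, Mul(-1, Add(Function('U')(R), 110))) = Add(-44695, Mul(-1, Add(Pow(Mul(7, I, Pow(3, Rational(1, 2))), Rational(1, 2)), 110))) = Add(-44695, Mul(-1, Add(Mul(Pow(3, Rational(1, 4)), Pow(7, Rational(1, 2)), Pow(I, Rational(1, 2))), 110))) = Add(-44695, Mul(-1, Add(110, Mul(Pow(3, Rational(1, 4)), Pow(7, Rational(1, 2)), Pow(I, Rational(1, 2)))))) = Add(-44695, Add(-110, Mul(-1, Pow(3, Rational(1, 4)), Pow(7, Rational(1, 2)), Pow(I, Rational(1, 2))))) = Add(-44805, Mul(-1, Pow(3, Rational(1, 4)), Pow(7, Rational(1, 2)), Pow(I, Rational(1, 2))))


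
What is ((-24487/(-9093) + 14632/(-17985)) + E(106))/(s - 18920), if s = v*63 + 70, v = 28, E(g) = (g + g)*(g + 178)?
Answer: -1094064385751/310467057670 ≈ -3.5239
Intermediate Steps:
E(g) = 2*g*(178 + g) (E(g) = (2*g)*(178 + g) = 2*g*(178 + g))
s = 1834 (s = 28*63 + 70 = 1764 + 70 = 1834)
((-24487/(-9093) + 14632/(-17985)) + E(106))/(s - 18920) = ((-24487/(-9093) + 14632/(-17985)) + 2*106*(178 + 106))/(1834 - 18920) = ((-24487*(-1/9093) + 14632*(-1/17985)) + 2*106*284)/(-17086) = ((24487/9093 - 14632/17985) + 60208)*(-1/17086) = (34149991/18170845 + 60208)*(-1/17086) = (1094064385751/18170845)*(-1/17086) = -1094064385751/310467057670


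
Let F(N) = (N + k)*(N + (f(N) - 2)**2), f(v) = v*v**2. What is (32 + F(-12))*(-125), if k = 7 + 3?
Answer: 748218000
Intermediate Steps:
k = 10
f(v) = v**3
F(N) = (10 + N)*(N + (-2 + N**3)**2) (F(N) = (N + 10)*(N + (N**3 - 2)**2) = (10 + N)*(N + (-2 + N**3)**2))
(32 + F(-12))*(-125) = (32 + ((-12)**2 + 10*(-12) + 10*(-2 + (-12)**3)**2 - 12*(-2 + (-12)**3)**2))*(-125) = (32 + (144 - 120 + 10*(-2 - 1728)**2 - 12*(-2 - 1728)**2))*(-125) = (32 + (144 - 120 + 10*(-1730)**2 - 12*(-1730)**2))*(-125) = (32 + (144 - 120 + 10*2992900 - 12*2992900))*(-125) = (32 + (144 - 120 + 29929000 - 35914800))*(-125) = (32 - 5985776)*(-125) = -5985744*(-125) = 748218000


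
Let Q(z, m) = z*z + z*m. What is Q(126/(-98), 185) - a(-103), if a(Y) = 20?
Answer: -12554/49 ≈ -256.20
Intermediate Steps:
Q(z, m) = z² + m*z
Q(126/(-98), 185) - a(-103) = (126/(-98))*(185 + 126/(-98)) - 1*20 = (126*(-1/98))*(185 + 126*(-1/98)) - 20 = -9*(185 - 9/7)/7 - 20 = -9/7*1286/7 - 20 = -11574/49 - 20 = -12554/49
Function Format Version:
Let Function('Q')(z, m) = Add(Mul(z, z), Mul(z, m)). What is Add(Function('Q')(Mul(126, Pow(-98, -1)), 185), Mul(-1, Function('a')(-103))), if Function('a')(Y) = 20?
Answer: Rational(-12554, 49) ≈ -256.20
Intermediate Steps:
Function('Q')(z, m) = Add(Pow(z, 2), Mul(m, z))
Add(Function('Q')(Mul(126, Pow(-98, -1)), 185), Mul(-1, Function('a')(-103))) = Add(Mul(Mul(126, Pow(-98, -1)), Add(185, Mul(126, Pow(-98, -1)))), Mul(-1, 20)) = Add(Mul(Mul(126, Rational(-1, 98)), Add(185, Mul(126, Rational(-1, 98)))), -20) = Add(Mul(Rational(-9, 7), Add(185, Rational(-9, 7))), -20) = Add(Mul(Rational(-9, 7), Rational(1286, 7)), -20) = Add(Rational(-11574, 49), -20) = Rational(-12554, 49)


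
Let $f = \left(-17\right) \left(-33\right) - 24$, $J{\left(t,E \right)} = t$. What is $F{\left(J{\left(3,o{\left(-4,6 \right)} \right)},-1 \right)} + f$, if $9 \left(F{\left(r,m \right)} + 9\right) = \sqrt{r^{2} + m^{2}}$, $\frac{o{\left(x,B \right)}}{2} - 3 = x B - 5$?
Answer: $528 + \frac{\sqrt{10}}{9} \approx 528.35$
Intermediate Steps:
$o{\left(x,B \right)} = -4 + 2 B x$ ($o{\left(x,B \right)} = 6 + 2 \left(x B - 5\right) = 6 + 2 \left(B x - 5\right) = 6 + 2 \left(-5 + B x\right) = 6 + \left(-10 + 2 B x\right) = -4 + 2 B x$)
$f = 537$ ($f = 561 - 24 = 537$)
$F{\left(r,m \right)} = -9 + \frac{\sqrt{m^{2} + r^{2}}}{9}$ ($F{\left(r,m \right)} = -9 + \frac{\sqrt{r^{2} + m^{2}}}{9} = -9 + \frac{\sqrt{m^{2} + r^{2}}}{9}$)
$F{\left(J{\left(3,o{\left(-4,6 \right)} \right)},-1 \right)} + f = \left(-9 + \frac{\sqrt{\left(-1\right)^{2} + 3^{2}}}{9}\right) + 537 = \left(-9 + \frac{\sqrt{1 + 9}}{9}\right) + 537 = \left(-9 + \frac{\sqrt{10}}{9}\right) + 537 = 528 + \frac{\sqrt{10}}{9}$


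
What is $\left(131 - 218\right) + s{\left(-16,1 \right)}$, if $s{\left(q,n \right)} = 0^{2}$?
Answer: $-87$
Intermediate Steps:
$s{\left(q,n \right)} = 0$
$\left(131 - 218\right) + s{\left(-16,1 \right)} = \left(131 - 218\right) + 0 = -87 + 0 = -87$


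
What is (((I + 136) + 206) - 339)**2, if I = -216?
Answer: 45369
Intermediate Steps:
(((I + 136) + 206) - 339)**2 = (((-216 + 136) + 206) - 339)**2 = ((-80 + 206) - 339)**2 = (126 - 339)**2 = (-213)**2 = 45369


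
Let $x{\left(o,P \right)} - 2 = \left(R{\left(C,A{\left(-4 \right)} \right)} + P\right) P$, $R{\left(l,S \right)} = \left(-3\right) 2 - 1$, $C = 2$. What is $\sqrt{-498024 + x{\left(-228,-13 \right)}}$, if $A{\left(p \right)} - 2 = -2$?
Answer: $i \sqrt{497762} \approx 705.52 i$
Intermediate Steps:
$A{\left(p \right)} = 0$ ($A{\left(p \right)} = 2 - 2 = 0$)
$R{\left(l,S \right)} = -7$ ($R{\left(l,S \right)} = -6 - 1 = -7$)
$x{\left(o,P \right)} = 2 + P \left(-7 + P\right)$ ($x{\left(o,P \right)} = 2 + \left(-7 + P\right) P = 2 + P \left(-7 + P\right)$)
$\sqrt{-498024 + x{\left(-228,-13 \right)}} = \sqrt{-498024 + \left(2 + \left(-13\right)^{2} - -91\right)} = \sqrt{-498024 + \left(2 + 169 + 91\right)} = \sqrt{-498024 + 262} = \sqrt{-497762} = i \sqrt{497762}$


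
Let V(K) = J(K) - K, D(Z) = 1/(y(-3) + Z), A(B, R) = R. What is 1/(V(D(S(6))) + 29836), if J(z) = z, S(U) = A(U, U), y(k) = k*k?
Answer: 1/29836 ≈ 3.3517e-5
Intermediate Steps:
y(k) = k**2
S(U) = U
D(Z) = 1/(9 + Z) (D(Z) = 1/((-3)**2 + Z) = 1/(9 + Z))
V(K) = 0 (V(K) = K - K = 0)
1/(V(D(S(6))) + 29836) = 1/(0 + 29836) = 1/29836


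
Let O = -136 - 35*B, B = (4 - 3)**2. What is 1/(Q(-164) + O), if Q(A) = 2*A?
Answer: -1/499 ≈ -0.0020040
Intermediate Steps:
B = 1 (B = 1**2 = 1)
O = -171 (O = -136 - 35*1 = -136 - 35 = -171)
1/(Q(-164) + O) = 1/(2*(-164) - 171) = 1/(-328 - 171) = 1/(-499) = -1/499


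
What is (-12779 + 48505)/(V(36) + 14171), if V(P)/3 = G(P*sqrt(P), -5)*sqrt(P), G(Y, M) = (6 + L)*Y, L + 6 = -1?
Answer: 35726/10283 ≈ 3.4743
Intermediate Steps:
L = -7 (L = -6 - 1 = -7)
G(Y, M) = -Y (G(Y, M) = (6 - 7)*Y = -Y)
V(P) = -3*P**2 (V(P) = 3*((-P*sqrt(P))*sqrt(P)) = 3*((-P**(3/2))*sqrt(P)) = 3*(-P**2) = -3*P**2)
(-12779 + 48505)/(V(36) + 14171) = (-12779 + 48505)/(-3*36**2 + 14171) = 35726/(-3*1296 + 14171) = 35726/(-3888 + 14171) = 35726/10283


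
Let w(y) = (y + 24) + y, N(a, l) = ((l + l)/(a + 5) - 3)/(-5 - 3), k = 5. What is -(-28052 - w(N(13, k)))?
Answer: 505379/18 ≈ 28077.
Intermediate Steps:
N(a, l) = 3/8 - l/(4*(5 + a)) (N(a, l) = ((2*l)/(5 + a) - 3)/(-8) = (2*l/(5 + a) - 3)*(-1/8) = (-3 + 2*l/(5 + a))*(-1/8) = 3/8 - l/(4*(5 + a)))
w(y) = 24 + 2*y (w(y) = (24 + y) + y = 24 + 2*y)
-(-28052 - w(N(13, k))) = -(-28052 - (24 + 2*((15 - 2*5 + 3*13)/(8*(5 + 13))))) = -(-28052 - (24 + 2*((1/8)*(15 - 10 + 39)/18))) = -(-28052 - (24 + 2*((1/8)*(1/18)*44))) = -(-28052 - (24 + 2*(11/36))) = -(-28052 - (24 + 11/18)) = -(-28052 - 1*443/18) = -(-28052 - 443/18) = -1*(-505379/18) = 505379/18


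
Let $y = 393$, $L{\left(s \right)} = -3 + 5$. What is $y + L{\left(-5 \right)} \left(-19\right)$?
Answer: $355$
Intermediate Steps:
$L{\left(s \right)} = 2$
$y + L{\left(-5 \right)} \left(-19\right) = 393 + 2 \left(-19\right) = 393 - 38 = 355$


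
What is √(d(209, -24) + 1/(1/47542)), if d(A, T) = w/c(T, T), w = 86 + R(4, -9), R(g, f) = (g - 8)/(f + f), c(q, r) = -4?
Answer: 2*√106921/3 ≈ 217.99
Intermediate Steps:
R(g, f) = (-8 + g)/(2*f) (R(g, f) = (-8 + g)/((2*f)) = (-8 + g)*(1/(2*f)) = (-8 + g)/(2*f))
w = 776/9 (w = 86 + (½)*(-8 + 4)/(-9) = 86 + (½)*(-⅑)*(-4) = 86 + 2/9 = 776/9 ≈ 86.222)
d(A, T) = -194/9 (d(A, T) = (776/9)/(-4) = (776/9)*(-¼) = -194/9)
√(d(209, -24) + 1/(1/47542)) = √(-194/9 + 1/(1/47542)) = √(-194/9 + 47542) = √(427684/9) = 2*√106921/3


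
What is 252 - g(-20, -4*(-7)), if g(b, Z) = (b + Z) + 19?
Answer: 225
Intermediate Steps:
g(b, Z) = 19 + Z + b (g(b, Z) = (Z + b) + 19 = 19 + Z + b)
252 - g(-20, -4*(-7)) = 252 - (19 - 4*(-7) - 20) = 252 - (19 + 28 - 20) = 252 - 1*27 = 252 - 27 = 225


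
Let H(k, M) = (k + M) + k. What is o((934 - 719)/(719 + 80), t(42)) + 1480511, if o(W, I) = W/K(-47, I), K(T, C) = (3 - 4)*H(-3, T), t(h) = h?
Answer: 62695199532/42347 ≈ 1.4805e+6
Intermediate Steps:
H(k, M) = M + 2*k (H(k, M) = (M + k) + k = M + 2*k)
K(T, C) = 6 - T (K(T, C) = (3 - 4)*(T + 2*(-3)) = -(T - 6) = -(-6 + T) = 6 - T)
o(W, I) = W/53 (o(W, I) = W/(6 - 1*(-47)) = W/(6 + 47) = W/53)
o((934 - 719)/(719 + 80), t(42)) + 1480511 = ((934 - 719)/(719 + 80))/53 + 1480511 = (215/799)/53 + 1480511 = (215*(1/799))/53 + 1480511 = (1/53)*(215/799) + 1480511 = 215/42347 + 1480511 = 62695199532/42347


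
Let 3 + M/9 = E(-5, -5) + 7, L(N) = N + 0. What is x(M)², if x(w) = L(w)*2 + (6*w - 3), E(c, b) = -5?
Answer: 5625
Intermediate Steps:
L(N) = N
M = -9 (M = -27 + 9*(-5 + 7) = -27 + 9*2 = -27 + 18 = -9)
x(w) = -3 + 8*w (x(w) = w*2 + (6*w - 3) = 2*w + (-3 + 6*w) = -3 + 8*w)
x(M)² = (-3 + 8*(-9))² = (-3 - 72)² = (-75)² = 5625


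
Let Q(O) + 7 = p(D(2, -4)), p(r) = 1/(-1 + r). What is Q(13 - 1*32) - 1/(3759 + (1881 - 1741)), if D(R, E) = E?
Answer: -140369/19495 ≈ -7.2003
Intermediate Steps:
Q(O) = -36/5 (Q(O) = -7 + 1/(-1 - 4) = -7 + 1/(-5) = -7 - 1/5 = -36/5)
Q(13 - 1*32) - 1/(3759 + (1881 - 1741)) = -36/5 - 1/(3759 + (1881 - 1741)) = -36/5 - 1/(3759 + 140) = -36/5 - 1/3899 = -140369/19495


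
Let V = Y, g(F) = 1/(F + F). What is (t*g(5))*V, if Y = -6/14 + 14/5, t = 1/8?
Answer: 83/2800 ≈ 0.029643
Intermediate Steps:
g(F) = 1/(2*F)
t = ⅛ ≈ 0.12500
Y = 83/35 (Y = -6*1/14 + 14*(⅕) = -3/7 + 14/5 = 83/35 ≈ 2.3714)
V = 83/35 ≈ 2.3714
(t*g(5))*V = (((½)/5)/8)*(83/35) = (((½)*(⅕))/8)*(83/35) = ((⅛)*(⅒))*(83/35) = (1/80)*(83/35) = 83/2800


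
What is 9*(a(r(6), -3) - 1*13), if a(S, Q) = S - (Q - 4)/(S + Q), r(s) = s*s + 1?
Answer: 7407/34 ≈ 217.85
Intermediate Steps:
r(s) = 1 + s² (r(s) = s² + 1 = 1 + s²)
a(S, Q) = S - (-4 + Q)/(Q + S)
9*(a(r(6), -3) - 1*13) = 9*((4 + (1 + 6²)² - 1*(-3) - 3*(1 + 6²))/(-3 + (1 + 6²)) - 1*13) = 9*((4 + (1 + 36)² + 3 - 3*(1 + 36))/(-3 + (1 + 36)) - 13) = 9*((4 + 37² + 3 - 3*37)/(-3 + 37) - 13) = 9*((4 + 1369 + 3 - 111)/34 - 13) = 9*((1/34)*1265 - 13) = 9*(1265/34 - 13) = 9*(823/34) = 7407/34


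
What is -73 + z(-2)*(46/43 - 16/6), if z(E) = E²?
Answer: -10241/129 ≈ -79.388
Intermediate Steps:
-73 + z(-2)*(46/43 - 16/6) = -73 + (-2)²*(46/43 - 16/6) = -73 + 4*(46*(1/43) - 16*⅙) = -73 + 4*(46/43 - 8/3) = -73 + 4*(-206/129) = -73 - 824/129 = -10241/129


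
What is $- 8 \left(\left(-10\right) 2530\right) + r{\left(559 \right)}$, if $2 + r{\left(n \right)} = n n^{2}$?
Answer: $174879277$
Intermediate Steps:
$r{\left(n \right)} = -2 + n^{3}$ ($r{\left(n \right)} = -2 + n n^{2} = -2 + n^{3}$)
$- 8 \left(\left(-10\right) 2530\right) + r{\left(559 \right)} = - 8 \left(\left(-10\right) 2530\right) - \left(2 - 559^{3}\right) = \left(-8\right) \left(-25300\right) + \left(-2 + 174676879\right) = 202400 + 174676877 = 174879277$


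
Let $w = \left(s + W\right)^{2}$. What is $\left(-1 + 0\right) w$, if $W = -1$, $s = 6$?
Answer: $-25$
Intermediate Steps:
$w = 25$ ($w = \left(6 - 1\right)^{2} = 5^{2} = 25$)
$\left(-1 + 0\right) w = \left(-1 + 0\right) 25 = \left(-1\right) 25 = -25$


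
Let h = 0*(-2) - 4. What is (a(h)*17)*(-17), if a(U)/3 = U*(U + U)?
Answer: -27744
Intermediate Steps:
h = -4 (h = 0 - 4 = -4)
a(U) = 6*U**2 (a(U) = 3*(U*(U + U)) = 3*(U*(2*U)) = 3*(2*U**2) = 6*U**2)
(a(h)*17)*(-17) = ((6*(-4)**2)*17)*(-17) = ((6*16)*17)*(-17) = (96*17)*(-17) = 1632*(-17) = -27744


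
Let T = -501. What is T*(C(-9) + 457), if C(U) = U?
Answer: -224448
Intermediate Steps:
T*(C(-9) + 457) = -501*(-9 + 457) = -501*448 = -224448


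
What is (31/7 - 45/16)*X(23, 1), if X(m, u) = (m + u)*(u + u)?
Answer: 543/7 ≈ 77.571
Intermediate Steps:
X(m, u) = 2*u*(m + u) (X(m, u) = (m + u)*(2*u) = 2*u*(m + u))
(31/7 - 45/16)*X(23, 1) = (31/7 - 45/16)*(2*1*(23 + 1)) = (31*(⅐) - 45*1/16)*(2*1*24) = (31/7 - 45/16)*48 = (181/112)*48 = 543/7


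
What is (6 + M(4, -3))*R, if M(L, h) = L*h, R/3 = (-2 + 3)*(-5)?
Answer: 90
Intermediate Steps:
R = -15 (R = 3*((-2 + 3)*(-5)) = 3*(1*(-5)) = 3*(-5) = -15)
(6 + M(4, -3))*R = (6 + 4*(-3))*(-15) = (6 - 12)*(-15) = -6*(-15) = 90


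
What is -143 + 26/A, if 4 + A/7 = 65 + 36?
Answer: -97071/679 ≈ -142.96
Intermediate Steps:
A = 679 (A = -28 + 7*(65 + 36) = -28 + 7*101 = -28 + 707 = 679)
-143 + 26/A = -143 + 26/679 = -97071/679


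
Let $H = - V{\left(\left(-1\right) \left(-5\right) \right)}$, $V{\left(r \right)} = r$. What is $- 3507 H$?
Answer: $17535$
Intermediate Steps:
$H = -5$ ($H = - \left(-1\right) \left(-5\right) = \left(-1\right) 5 = -5$)
$- 3507 H = \left(-3507\right) \left(-5\right) = 17535$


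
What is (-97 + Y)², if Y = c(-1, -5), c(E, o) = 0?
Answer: 9409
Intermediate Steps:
Y = 0
(-97 + Y)² = (-97 + 0)² = (-97)² = 9409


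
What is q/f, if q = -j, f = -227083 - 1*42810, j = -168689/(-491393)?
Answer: 168689/132623530949 ≈ 1.2719e-6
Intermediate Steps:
j = 168689/491393 (j = -168689*(-1/491393) = 168689/491393 ≈ 0.34329)
f = -269893 (f = -227083 - 42810 = -269893)
q = -168689/491393 (q = -1*168689/491393 = -168689/491393 ≈ -0.34329)
q/f = -168689/491393/(-269893) = -168689/491393*(-1/269893) = 168689/132623530949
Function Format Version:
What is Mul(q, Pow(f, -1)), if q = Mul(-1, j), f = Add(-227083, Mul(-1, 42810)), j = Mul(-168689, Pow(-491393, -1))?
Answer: Rational(168689, 132623530949) ≈ 1.2719e-6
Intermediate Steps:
j = Rational(168689, 491393) (j = Mul(-168689, Rational(-1, 491393)) = Rational(168689, 491393) ≈ 0.34329)
f = -269893 (f = Add(-227083, -42810) = -269893)
q = Rational(-168689, 491393) (q = Mul(-1, Rational(168689, 491393)) = Rational(-168689, 491393) ≈ -0.34329)
Mul(q, Pow(f, -1)) = Mul(Rational(-168689, 491393), Pow(-269893, -1)) = Mul(Rational(-168689, 491393), Rational(-1, 269893)) = Rational(168689, 132623530949)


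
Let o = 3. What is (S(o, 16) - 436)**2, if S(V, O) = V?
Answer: 187489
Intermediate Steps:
(S(o, 16) - 436)**2 = (3 - 436)**2 = (-433)**2 = 187489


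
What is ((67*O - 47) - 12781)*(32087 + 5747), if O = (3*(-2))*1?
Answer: -500543820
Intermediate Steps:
O = -6 (O = -6*1 = -6)
((67*O - 47) - 12781)*(32087 + 5747) = ((67*(-6) - 47) - 12781)*(32087 + 5747) = ((-402 - 47) - 12781)*37834 = (-449 - 12781)*37834 = -13230*37834 = -500543820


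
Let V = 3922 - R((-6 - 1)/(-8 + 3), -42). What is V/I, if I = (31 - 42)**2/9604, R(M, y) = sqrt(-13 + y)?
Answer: 37666888/121 - 9604*I*sqrt(55)/121 ≈ 3.113e+5 - 588.64*I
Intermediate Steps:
V = 3922 - I*sqrt(55) (V = 3922 - sqrt(-13 - 42) = 3922 - sqrt(-55) = 3922 - I*sqrt(55) ≈ 3922.0 - 7.4162*I)
I = 121/9604 (I = (-11)**2*(1/9604) = 121*(1/9604) = 121/9604 ≈ 0.012599)
V/I = (3922 - I*sqrt(55))/(121/9604) = (3922 - I*sqrt(55))*(9604/121) = 37666888/121 - 9604*I*sqrt(55)/121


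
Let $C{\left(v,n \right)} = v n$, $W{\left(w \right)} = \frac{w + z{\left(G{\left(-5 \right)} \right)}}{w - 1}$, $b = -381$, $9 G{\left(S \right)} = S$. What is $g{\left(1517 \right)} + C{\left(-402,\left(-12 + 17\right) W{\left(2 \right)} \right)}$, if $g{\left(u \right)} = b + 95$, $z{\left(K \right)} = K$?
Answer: $- \frac{9568}{3} \approx -3189.3$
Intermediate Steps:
$G{\left(S \right)} = \frac{S}{9}$
$W{\left(w \right)} = \frac{- \frac{5}{9} + w}{-1 + w}$ ($W{\left(w \right)} = \frac{w + \frac{1}{9} \left(-5\right)}{w - 1} = \frac{w - \frac{5}{9}}{-1 + w} = \frac{- \frac{5}{9} + w}{-1 + w}$)
$g{\left(u \right)} = -286$ ($g{\left(u \right)} = -381 + 95 = -286$)
$C{\left(v,n \right)} = n v$
$g{\left(1517 \right)} + C{\left(-402,\left(-12 + 17\right) W{\left(2 \right)} \right)} = -286 + \left(-12 + 17\right) \frac{- \frac{5}{9} + 2}{-1 + 2} \left(-402\right) = -286 + 5 \cdot 1^{-1} \cdot \frac{13}{9} \left(-402\right) = -286 + 5 \cdot 1 \cdot \frac{13}{9} \left(-402\right) = -286 + 5 \cdot \frac{13}{9} \left(-402\right) = -286 + \frac{65}{9} \left(-402\right) = -286 - \frac{8710}{3} = - \frac{9568}{3}$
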